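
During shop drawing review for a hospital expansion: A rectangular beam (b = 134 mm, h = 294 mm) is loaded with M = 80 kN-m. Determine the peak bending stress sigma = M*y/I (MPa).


I = b * h^3 / 12 = 134 * 294^3 / 12 = 283769388.0 mm^4
y = h / 2 = 294 / 2 = 147.0 mm
M = 80 kN-m = 80000000.0 N-mm
sigma = M * y / I = 80000000.0 * 147.0 / 283769388.0
= 41.44 MPa

41.44 MPa


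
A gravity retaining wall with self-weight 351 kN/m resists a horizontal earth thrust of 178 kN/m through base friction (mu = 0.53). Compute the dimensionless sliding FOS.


Resisting force = mu * W = 0.53 * 351 = 186.03 kN/m
FOS = Resisting / Driving = 186.03 / 178
= 1.0451 (dimensionless)

1.0451 (dimensionless)


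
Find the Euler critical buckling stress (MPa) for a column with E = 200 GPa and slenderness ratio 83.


sigma_cr = pi^2 * E / lambda^2
= 9.8696 * 200000.0 / 83^2
= 9.8696 * 200000.0 / 6889
= 286.5323 MPa

286.5323 MPa


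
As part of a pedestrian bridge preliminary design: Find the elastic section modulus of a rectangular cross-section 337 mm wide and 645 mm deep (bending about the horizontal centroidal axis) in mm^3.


S = b * h^2 / 6
= 337 * 645^2 / 6
= 337 * 416025 / 6
= 23366737.5 mm^3

23366737.5 mm^3


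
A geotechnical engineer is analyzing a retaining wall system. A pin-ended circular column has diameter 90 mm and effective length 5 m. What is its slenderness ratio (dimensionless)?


Radius of gyration r = d / 4 = 90 / 4 = 22.5 mm
L_eff = 5000.0 mm
Slenderness ratio = L / r = 5000.0 / 22.5 = 222.22 (dimensionless)

222.22 (dimensionless)


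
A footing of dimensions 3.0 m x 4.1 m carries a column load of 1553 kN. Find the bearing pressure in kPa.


A = 3.0 * 4.1 = 12.3 m^2
q = P / A = 1553 / 12.3
= 126.2602 kPa

126.2602 kPa


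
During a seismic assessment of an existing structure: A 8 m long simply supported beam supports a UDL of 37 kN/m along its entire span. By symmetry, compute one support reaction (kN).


Total load = w * L = 37 * 8 = 296 kN
By symmetry, each reaction R = total / 2 = 296 / 2 = 148.0 kN

148.0 kN


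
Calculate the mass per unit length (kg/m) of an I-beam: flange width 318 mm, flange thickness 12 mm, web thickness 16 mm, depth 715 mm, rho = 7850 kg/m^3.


A_flanges = 2 * 318 * 12 = 7632 mm^2
A_web = (715 - 2 * 12) * 16 = 11056 mm^2
A_total = 7632 + 11056 = 18688 mm^2 = 0.018688 m^2
Weight = rho * A = 7850 * 0.018688 = 146.7008 kg/m

146.7008 kg/m


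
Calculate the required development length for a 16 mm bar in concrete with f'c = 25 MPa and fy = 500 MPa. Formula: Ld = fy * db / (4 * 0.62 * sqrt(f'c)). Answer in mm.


Ld = (fy * db) / (4 * 0.62 * sqrt(f'c))
= (500 * 16) / (4 * 0.62 * sqrt(25))
= 8000 / 12.4
= 645.16 mm

645.16 mm


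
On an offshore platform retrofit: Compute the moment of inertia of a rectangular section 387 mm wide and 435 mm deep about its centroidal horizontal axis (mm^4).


I = b * h^3 / 12
= 387 * 435^3 / 12
= 387 * 82312875 / 12
= 2654590218.75 mm^4

2654590218.75 mm^4


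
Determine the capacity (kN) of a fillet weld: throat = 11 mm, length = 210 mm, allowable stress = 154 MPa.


Strength = throat * length * allowable stress
= 11 * 210 * 154 N
= 355740 N
= 355.74 kN

355.74 kN


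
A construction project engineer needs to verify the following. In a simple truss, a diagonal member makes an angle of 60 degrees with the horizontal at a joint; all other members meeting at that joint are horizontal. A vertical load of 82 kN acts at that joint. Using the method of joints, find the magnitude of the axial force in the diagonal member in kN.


At the joint, only the diagonal has a vertical component, so vertical equilibrium gives:
F * sin(60) = 82
F = 82 / sin(60)
= 82 / 0.866025
= 94.69 kN

94.69 kN


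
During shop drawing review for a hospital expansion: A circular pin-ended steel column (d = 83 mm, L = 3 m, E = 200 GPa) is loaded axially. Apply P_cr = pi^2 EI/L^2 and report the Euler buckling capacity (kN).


I = pi * d^4 / 64 = 2329604.88 mm^4
L = 3000.0 mm
P_cr = pi^2 * E * I / L^2
= 9.8696 * 200000.0 * 2329604.88 / 3000.0^2
= 510939.52 N = 510.9395 kN

510.9395 kN


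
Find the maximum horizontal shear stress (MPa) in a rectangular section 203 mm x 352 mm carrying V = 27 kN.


A = b * h = 203 * 352 = 71456 mm^2
V = 27 kN = 27000.0 N
tau_max = 1.5 * V / A = 1.5 * 27000.0 / 71456
= 0.5668 MPa

0.5668 MPa


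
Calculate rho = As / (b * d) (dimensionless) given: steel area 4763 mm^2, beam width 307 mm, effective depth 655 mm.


rho = As / (b * d)
= 4763 / (307 * 655)
= 4763 / 201085
= 0.023687 (dimensionless)

0.023687 (dimensionless)


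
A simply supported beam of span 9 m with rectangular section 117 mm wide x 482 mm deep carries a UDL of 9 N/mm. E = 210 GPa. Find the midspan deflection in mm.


I = 117 * 482^3 / 12 = 1091806638.0 mm^4
L = 9000.0 mm, w = 9 N/mm, E = 210000.0 MPa
delta = 5 * w * L^4 / (384 * E * I)
= 5 * 9 * 9000.0^4 / (384 * 210000.0 * 1091806638.0)
= 3.3534 mm

3.3534 mm


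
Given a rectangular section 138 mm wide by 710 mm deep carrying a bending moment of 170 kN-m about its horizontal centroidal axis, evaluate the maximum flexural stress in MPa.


I = b * h^3 / 12 = 138 * 710^3 / 12 = 4115976500.0 mm^4
y = h / 2 = 710 / 2 = 355.0 mm
M = 170 kN-m = 170000000.0 N-mm
sigma = M * y / I = 170000000.0 * 355.0 / 4115976500.0
= 14.66 MPa

14.66 MPa


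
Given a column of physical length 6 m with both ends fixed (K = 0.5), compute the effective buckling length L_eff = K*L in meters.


L_eff = K * L
= 0.5 * 6
= 3.0 m

3.0 m


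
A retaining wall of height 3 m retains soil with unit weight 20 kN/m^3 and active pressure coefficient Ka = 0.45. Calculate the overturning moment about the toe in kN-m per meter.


Pa = 0.5 * Ka * gamma * H^2
= 0.5 * 0.45 * 20 * 3^2
= 40.5 kN/m
Arm = H / 3 = 3 / 3 = 1.0 m
Mo = Pa * arm = Pa * H / 3 = 40.5 * 3 / 3 = 40.5 kN-m/m

40.5 kN-m/m


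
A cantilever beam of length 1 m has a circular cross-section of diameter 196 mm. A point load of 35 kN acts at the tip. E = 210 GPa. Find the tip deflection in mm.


I = pi * d^4 / 64 = pi * 196^4 / 64 = 72442625.88 mm^4
L = 1000.0 mm, P = 35000.0 N, E = 210000.0 MPa
delta = P * L^3 / (3 * E * I)
= 35000.0 * 1000.0^3 / (3 * 210000.0 * 72442625.88)
= 0.7669 mm

0.7669 mm


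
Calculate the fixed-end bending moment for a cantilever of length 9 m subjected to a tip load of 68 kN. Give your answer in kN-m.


For a cantilever with a point load at the free end:
M_max = P * L = 68 * 9 = 612 kN-m

612 kN-m


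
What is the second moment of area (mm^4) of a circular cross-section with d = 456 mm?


r = d / 2 = 456 / 2 = 228.0 mm
I = pi * r^4 / 4 = pi * 228.0^4 / 4
= 2122409932.34 mm^4

2122409932.34 mm^4


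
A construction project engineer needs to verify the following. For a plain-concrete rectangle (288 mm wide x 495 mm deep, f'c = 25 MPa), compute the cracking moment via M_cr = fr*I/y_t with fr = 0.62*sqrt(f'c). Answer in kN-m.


fr = 0.62 * sqrt(25) = 0.62 * 5.0 = 3.1 MPa
I = 288 * 495^3 / 12 = 2910897000.0 mm^4
y_t = 247.5 mm
M_cr = fr * I / y_t = 3.1 * 2910897000.0 / 247.5 N-mm
= 36.4597 kN-m

36.4597 kN-m


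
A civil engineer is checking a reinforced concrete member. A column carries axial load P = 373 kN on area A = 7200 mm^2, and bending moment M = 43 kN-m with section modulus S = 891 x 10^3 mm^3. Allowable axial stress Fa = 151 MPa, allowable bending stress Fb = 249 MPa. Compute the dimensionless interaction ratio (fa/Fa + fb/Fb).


f_a = P / A = 373000.0 / 7200 = 51.8056 MPa
f_b = M / S = 43000000.0 / 891000.0 = 48.2604 MPa
Ratio = f_a / Fa + f_b / Fb
= 51.8056 / 151 + 48.2604 / 249
= 0.5369 (dimensionless)

0.5369 (dimensionless)


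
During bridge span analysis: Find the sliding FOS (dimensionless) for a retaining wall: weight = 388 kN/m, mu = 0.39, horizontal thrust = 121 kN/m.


Resisting force = mu * W = 0.39 * 388 = 151.32 kN/m
FOS = Resisting / Driving = 151.32 / 121
= 1.2506 (dimensionless)

1.2506 (dimensionless)


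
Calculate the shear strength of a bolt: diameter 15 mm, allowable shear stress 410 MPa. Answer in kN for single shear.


A = pi * d^2 / 4 = pi * 15^2 / 4 = 176.7146 mm^2
V = f_v * A / 1000 = 410 * 176.7146 / 1000
= 72.453 kN

72.453 kN


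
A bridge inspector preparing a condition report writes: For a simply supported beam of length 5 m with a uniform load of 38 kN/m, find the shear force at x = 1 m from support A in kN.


R_A = w * L / 2 = 38 * 5 / 2 = 95.0 kN
V(x) = R_A - w * x = 95.0 - 38 * 1
= 57.0 kN

57.0 kN


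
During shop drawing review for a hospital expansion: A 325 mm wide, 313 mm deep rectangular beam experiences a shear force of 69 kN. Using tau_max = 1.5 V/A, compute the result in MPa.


A = b * h = 325 * 313 = 101725 mm^2
V = 69 kN = 69000.0 N
tau_max = 1.5 * V / A = 1.5 * 69000.0 / 101725
= 1.0174 MPa

1.0174 MPa


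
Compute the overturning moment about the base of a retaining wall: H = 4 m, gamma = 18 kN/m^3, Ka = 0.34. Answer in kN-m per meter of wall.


Pa = 0.5 * Ka * gamma * H^2
= 0.5 * 0.34 * 18 * 4^2
= 48.96 kN/m
Arm = H / 3 = 4 / 3 = 1.3333 m
Mo = Pa * arm = Pa * H / 3 = 48.96 * 4 / 3 = 65.28 kN-m/m

65.28 kN-m/m


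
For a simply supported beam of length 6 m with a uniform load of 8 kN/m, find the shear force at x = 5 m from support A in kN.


R_A = w * L / 2 = 8 * 6 / 2 = 24.0 kN
V(x) = R_A - w * x = 24.0 - 8 * 5
= -16.0 kN

-16.0 kN


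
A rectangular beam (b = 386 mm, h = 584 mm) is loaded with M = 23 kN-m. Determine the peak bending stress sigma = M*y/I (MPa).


I = b * h^3 / 12 = 386 * 584^3 / 12 = 6406850645.33 mm^4
y = h / 2 = 584 / 2 = 292.0 mm
M = 23 kN-m = 23000000.0 N-mm
sigma = M * y / I = 23000000.0 * 292.0 / 6406850645.33
= 1.05 MPa

1.05 MPa


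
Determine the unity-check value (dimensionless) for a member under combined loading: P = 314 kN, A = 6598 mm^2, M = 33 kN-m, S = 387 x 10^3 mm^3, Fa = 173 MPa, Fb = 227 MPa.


f_a = P / A = 314000.0 / 6598 = 47.5902 MPa
f_b = M / S = 33000000.0 / 387000.0 = 85.2713 MPa
Ratio = f_a / Fa + f_b / Fb
= 47.5902 / 173 + 85.2713 / 227
= 0.6507 (dimensionless)

0.6507 (dimensionless)


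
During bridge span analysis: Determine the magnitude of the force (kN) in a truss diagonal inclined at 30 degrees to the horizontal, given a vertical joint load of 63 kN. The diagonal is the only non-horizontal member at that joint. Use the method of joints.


At the joint, only the diagonal has a vertical component, so vertical equilibrium gives:
F * sin(30) = 63
F = 63 / sin(30)
= 63 / 0.5
= 126.0 kN

126.0 kN


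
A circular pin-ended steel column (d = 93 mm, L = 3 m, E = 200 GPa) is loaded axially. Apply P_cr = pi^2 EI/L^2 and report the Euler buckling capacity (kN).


I = pi * d^4 / 64 = 3671991.72 mm^4
L = 3000.0 mm
P_cr = pi^2 * E * I / L^2
= 9.8696 * 200000.0 * 3671991.72 / 3000.0^2
= 805357.9 N = 805.3579 kN

805.3579 kN


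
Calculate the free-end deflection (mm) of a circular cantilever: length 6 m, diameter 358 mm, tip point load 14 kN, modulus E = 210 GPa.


I = pi * d^4 / 64 = pi * 358^4 / 64 = 806309924.35 mm^4
L = 6000.0 mm, P = 14000.0 N, E = 210000.0 MPa
delta = P * L^3 / (3 * E * I)
= 14000.0 * 6000.0^3 / (3 * 210000.0 * 806309924.35)
= 5.953 mm

5.953 mm


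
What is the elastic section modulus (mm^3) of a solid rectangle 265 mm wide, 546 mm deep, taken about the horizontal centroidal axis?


S = b * h^2 / 6
= 265 * 546^2 / 6
= 265 * 298116 / 6
= 13166790.0 mm^3

13166790.0 mm^3


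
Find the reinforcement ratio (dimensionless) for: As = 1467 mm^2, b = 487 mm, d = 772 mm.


rho = As / (b * d)
= 1467 / (487 * 772)
= 1467 / 375964
= 0.003902 (dimensionless)

0.003902 (dimensionless)


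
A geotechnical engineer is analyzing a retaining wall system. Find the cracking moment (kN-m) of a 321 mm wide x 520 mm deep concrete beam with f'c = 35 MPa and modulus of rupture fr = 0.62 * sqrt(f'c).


fr = 0.62 * sqrt(35) = 0.62 * 5.9161 = 3.668 MPa
I = 321 * 520^3 / 12 = 3761264000.0 mm^4
y_t = 260.0 mm
M_cr = fr * I / y_t = 3.668 * 3761264000.0 / 260.0 N-mm
= 53.0623 kN-m

53.0623 kN-m


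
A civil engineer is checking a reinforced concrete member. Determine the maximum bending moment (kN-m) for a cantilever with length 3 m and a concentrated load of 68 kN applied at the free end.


For a cantilever with a point load at the free end:
M_max = P * L = 68 * 3 = 204 kN-m

204 kN-m


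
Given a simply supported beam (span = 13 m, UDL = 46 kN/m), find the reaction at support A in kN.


Total load = w * L = 46 * 13 = 598 kN
By symmetry, each reaction R = total / 2 = 598 / 2 = 299.0 kN

299.0 kN


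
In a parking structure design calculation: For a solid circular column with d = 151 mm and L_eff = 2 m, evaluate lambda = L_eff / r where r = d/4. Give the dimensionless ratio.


Radius of gyration r = d / 4 = 151 / 4 = 37.75 mm
L_eff = 2000.0 mm
Slenderness ratio = L / r = 2000.0 / 37.75 = 52.98 (dimensionless)

52.98 (dimensionless)


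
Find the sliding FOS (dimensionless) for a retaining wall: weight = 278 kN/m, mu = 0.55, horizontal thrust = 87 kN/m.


Resisting force = mu * W = 0.55 * 278 = 152.9 kN/m
FOS = Resisting / Driving = 152.9 / 87
= 1.7575 (dimensionless)

1.7575 (dimensionless)


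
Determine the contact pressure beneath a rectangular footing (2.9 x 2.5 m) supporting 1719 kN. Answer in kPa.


A = 2.9 * 2.5 = 7.25 m^2
q = P / A = 1719 / 7.25
= 237.1034 kPa

237.1034 kPa


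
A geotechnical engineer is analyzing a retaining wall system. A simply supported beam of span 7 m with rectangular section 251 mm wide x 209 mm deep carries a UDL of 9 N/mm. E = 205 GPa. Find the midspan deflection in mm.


I = 251 * 209^3 / 12 = 190955131.58 mm^4
L = 7000.0 mm, w = 9 N/mm, E = 205000.0 MPa
delta = 5 * w * L^4 / (384 * E * I)
= 5 * 9 * 7000.0^4 / (384 * 205000.0 * 190955131.58)
= 7.1877 mm

7.1877 mm


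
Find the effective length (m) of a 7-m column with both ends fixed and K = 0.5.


L_eff = K * L
= 0.5 * 7
= 3.5 m

3.5 m


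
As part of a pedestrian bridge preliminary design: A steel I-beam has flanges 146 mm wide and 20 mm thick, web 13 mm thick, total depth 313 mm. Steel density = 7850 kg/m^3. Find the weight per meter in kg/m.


A_flanges = 2 * 146 * 20 = 5840 mm^2
A_web = (313 - 2 * 20) * 13 = 3549 mm^2
A_total = 5840 + 3549 = 9389 mm^2 = 0.009389 m^2
Weight = rho * A = 7850 * 0.009389 = 73.7036 kg/m

73.7036 kg/m


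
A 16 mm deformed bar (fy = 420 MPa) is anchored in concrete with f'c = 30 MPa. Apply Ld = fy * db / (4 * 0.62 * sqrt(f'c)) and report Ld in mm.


Ld = (fy * db) / (4 * 0.62 * sqrt(f'c))
= (420 * 16) / (4 * 0.62 * sqrt(30))
= 6720 / 13.5835
= 494.72 mm

494.72 mm


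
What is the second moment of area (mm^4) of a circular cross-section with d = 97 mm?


r = d / 2 = 97 / 2 = 48.5 mm
I = pi * r^4 / 4 = pi * 48.5^4 / 4
= 4345670.92 mm^4

4345670.92 mm^4


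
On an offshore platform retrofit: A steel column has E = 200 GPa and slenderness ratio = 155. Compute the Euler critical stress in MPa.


sigma_cr = pi^2 * E / lambda^2
= 9.8696 * 200000.0 / 155^2
= 9.8696 * 200000.0 / 24025
= 82.1611 MPa

82.1611 MPa


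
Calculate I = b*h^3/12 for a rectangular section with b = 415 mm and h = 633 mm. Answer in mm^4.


I = b * h^3 / 12
= 415 * 633^3 / 12
= 415 * 253636137 / 12
= 8771583071.25 mm^4

8771583071.25 mm^4


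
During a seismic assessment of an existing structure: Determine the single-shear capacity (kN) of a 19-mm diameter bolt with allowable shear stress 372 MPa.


A = pi * d^2 / 4 = pi * 19^2 / 4 = 283.5287 mm^2
V = f_v * A / 1000 = 372 * 283.5287 / 1000
= 105.4727 kN

105.4727 kN


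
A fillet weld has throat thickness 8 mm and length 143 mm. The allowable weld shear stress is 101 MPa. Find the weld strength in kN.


Strength = throat * length * allowable stress
= 8 * 143 * 101 N
= 115544 N
= 115.54 kN

115.54 kN


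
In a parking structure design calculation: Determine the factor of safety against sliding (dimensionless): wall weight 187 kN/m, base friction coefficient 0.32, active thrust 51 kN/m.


Resisting force = mu * W = 0.32 * 187 = 59.84 kN/m
FOS = Resisting / Driving = 59.84 / 51
= 1.1733 (dimensionless)

1.1733 (dimensionless)


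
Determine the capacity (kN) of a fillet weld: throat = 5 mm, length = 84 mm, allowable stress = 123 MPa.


Strength = throat * length * allowable stress
= 5 * 84 * 123 N
= 51660 N
= 51.66 kN

51.66 kN


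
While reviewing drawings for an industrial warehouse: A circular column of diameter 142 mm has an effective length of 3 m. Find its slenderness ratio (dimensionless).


Radius of gyration r = d / 4 = 142 / 4 = 35.5 mm
L_eff = 3000.0 mm
Slenderness ratio = L / r = 3000.0 / 35.5 = 84.51 (dimensionless)

84.51 (dimensionless)


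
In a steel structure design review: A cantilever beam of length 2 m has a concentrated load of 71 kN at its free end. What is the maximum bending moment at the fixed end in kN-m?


For a cantilever with a point load at the free end:
M_max = P * L = 71 * 2 = 142 kN-m

142 kN-m


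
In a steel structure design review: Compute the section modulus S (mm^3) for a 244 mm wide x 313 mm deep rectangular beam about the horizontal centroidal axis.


S = b * h^2 / 6
= 244 * 313^2 / 6
= 244 * 97969 / 6
= 3984072.67 mm^3

3984072.67 mm^3


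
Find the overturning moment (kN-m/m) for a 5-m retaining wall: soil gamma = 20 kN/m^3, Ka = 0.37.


Pa = 0.5 * Ka * gamma * H^2
= 0.5 * 0.37 * 20 * 5^2
= 92.5 kN/m
Arm = H / 3 = 5 / 3 = 1.6667 m
Mo = Pa * arm = Pa * H / 3 = 92.5 * 5 / 3 = 154.1667 kN-m/m

154.1667 kN-m/m


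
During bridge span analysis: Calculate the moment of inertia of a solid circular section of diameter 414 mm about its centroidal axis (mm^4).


r = d / 2 = 414 / 2 = 207.0 mm
I = pi * r^4 / 4 = pi * 207.0^4 / 4
= 1442019931.44 mm^4

1442019931.44 mm^4


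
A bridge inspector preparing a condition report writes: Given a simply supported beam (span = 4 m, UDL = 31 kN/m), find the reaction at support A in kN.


Total load = w * L = 31 * 4 = 124 kN
By symmetry, each reaction R = total / 2 = 124 / 2 = 62.0 kN

62.0 kN


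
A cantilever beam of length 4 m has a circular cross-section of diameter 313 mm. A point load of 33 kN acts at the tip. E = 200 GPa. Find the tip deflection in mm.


I = pi * d^4 / 64 = pi * 313^4 / 64 = 471137039.8 mm^4
L = 4000.0 mm, P = 33000.0 N, E = 200000.0 MPa
delta = P * L^3 / (3 * E * I)
= 33000.0 * 4000.0^3 / (3 * 200000.0 * 471137039.8)
= 7.4713 mm

7.4713 mm


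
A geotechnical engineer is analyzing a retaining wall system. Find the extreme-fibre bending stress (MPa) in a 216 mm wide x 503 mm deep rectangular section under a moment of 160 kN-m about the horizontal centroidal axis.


I = b * h^3 / 12 = 216 * 503^3 / 12 = 2290743486.0 mm^4
y = h / 2 = 503 / 2 = 251.5 mm
M = 160 kN-m = 160000000.0 N-mm
sigma = M * y / I = 160000000.0 * 251.5 / 2290743486.0
= 17.57 MPa

17.57 MPa


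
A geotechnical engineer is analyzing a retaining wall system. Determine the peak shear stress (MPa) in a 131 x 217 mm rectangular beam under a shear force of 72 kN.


A = b * h = 131 * 217 = 28427 mm^2
V = 72 kN = 72000.0 N
tau_max = 1.5 * V / A = 1.5 * 72000.0 / 28427
= 3.7992 MPa

3.7992 MPa


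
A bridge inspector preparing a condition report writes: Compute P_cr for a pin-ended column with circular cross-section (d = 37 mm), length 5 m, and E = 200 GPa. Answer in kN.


I = pi * d^4 / 64 = 91997.66 mm^4
L = 5000.0 mm
P_cr = pi^2 * E * I / L^2
= 9.8696 * 200000.0 * 91997.66 / 5000.0^2
= 7263.84 N = 7.2638 kN

7.2638 kN


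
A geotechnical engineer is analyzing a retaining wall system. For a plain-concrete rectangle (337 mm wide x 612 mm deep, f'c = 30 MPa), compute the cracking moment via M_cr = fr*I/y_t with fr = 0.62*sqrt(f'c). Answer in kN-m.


fr = 0.62 * sqrt(30) = 0.62 * 5.4772 = 3.3959 MPa
I = 337 * 612^3 / 12 = 6437287728.0 mm^4
y_t = 306.0 mm
M_cr = fr * I / y_t = 3.3959 * 6437287728.0 / 306.0 N-mm
= 71.4387 kN-m

71.4387 kN-m


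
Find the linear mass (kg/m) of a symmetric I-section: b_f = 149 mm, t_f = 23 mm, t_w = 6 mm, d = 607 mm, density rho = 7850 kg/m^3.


A_flanges = 2 * 149 * 23 = 6854 mm^2
A_web = (607 - 2 * 23) * 6 = 3366 mm^2
A_total = 6854 + 3366 = 10220 mm^2 = 0.010220 m^2
Weight = rho * A = 7850 * 0.010220 = 80.227 kg/m

80.227 kg/m


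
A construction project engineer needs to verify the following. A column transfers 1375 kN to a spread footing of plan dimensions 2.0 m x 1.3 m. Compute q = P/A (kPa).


A = 2.0 * 1.3 = 2.6 m^2
q = P / A = 1375 / 2.6
= 528.8462 kPa

528.8462 kPa


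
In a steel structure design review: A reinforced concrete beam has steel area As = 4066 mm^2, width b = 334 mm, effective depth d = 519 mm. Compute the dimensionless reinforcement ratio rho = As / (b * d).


rho = As / (b * d)
= 4066 / (334 * 519)
= 4066 / 173346
= 0.023456 (dimensionless)

0.023456 (dimensionless)


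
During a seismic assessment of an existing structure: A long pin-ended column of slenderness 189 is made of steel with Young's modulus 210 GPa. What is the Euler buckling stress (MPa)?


sigma_cr = pi^2 * E / lambda^2
= 9.8696 * 210000.0 / 189^2
= 9.8696 * 210000.0 / 35721
= 58.0224 MPa

58.0224 MPa


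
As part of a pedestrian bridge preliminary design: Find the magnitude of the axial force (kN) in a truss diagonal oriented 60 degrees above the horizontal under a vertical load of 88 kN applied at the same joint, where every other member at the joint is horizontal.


At the joint, only the diagonal has a vertical component, so vertical equilibrium gives:
F * sin(60) = 88
F = 88 / sin(60)
= 88 / 0.866025
= 101.61 kN

101.61 kN


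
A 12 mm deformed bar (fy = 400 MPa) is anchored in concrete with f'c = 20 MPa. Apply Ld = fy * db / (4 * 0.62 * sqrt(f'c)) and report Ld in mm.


Ld = (fy * db) / (4 * 0.62 * sqrt(f'c))
= (400 * 12) / (4 * 0.62 * sqrt(20))
= 4800 / 11.0909
= 432.79 mm

432.79 mm


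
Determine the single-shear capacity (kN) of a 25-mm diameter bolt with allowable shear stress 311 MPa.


A = pi * d^2 / 4 = pi * 25^2 / 4 = 490.8739 mm^2
V = f_v * A / 1000 = 311 * 490.8739 / 1000
= 152.6618 kN

152.6618 kN


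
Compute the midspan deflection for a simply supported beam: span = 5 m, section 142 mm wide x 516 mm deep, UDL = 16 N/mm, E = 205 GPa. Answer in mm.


I = 142 * 516^3 / 12 = 1625759136.0 mm^4
L = 5000.0 mm, w = 16 N/mm, E = 205000.0 MPa
delta = 5 * w * L^4 / (384 * E * I)
= 5 * 16 * 5000.0^4 / (384 * 205000.0 * 1625759136.0)
= 0.3907 mm

0.3907 mm


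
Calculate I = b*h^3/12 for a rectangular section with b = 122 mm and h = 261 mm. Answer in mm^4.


I = b * h^3 / 12
= 122 * 261^3 / 12
= 122 * 17779581 / 12
= 180759073.5 mm^4

180759073.5 mm^4


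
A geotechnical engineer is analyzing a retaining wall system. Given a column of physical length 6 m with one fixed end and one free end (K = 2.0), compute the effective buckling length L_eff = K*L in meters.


L_eff = K * L
= 2.0 * 6
= 12.0 m

12.0 m


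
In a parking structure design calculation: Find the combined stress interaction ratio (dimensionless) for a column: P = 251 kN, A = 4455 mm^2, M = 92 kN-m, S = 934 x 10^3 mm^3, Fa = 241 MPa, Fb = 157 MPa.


f_a = P / A = 251000.0 / 4455 = 56.3412 MPa
f_b = M / S = 92000000.0 / 934000.0 = 98.5011 MPa
Ratio = f_a / Fa + f_b / Fb
= 56.3412 / 241 + 98.5011 / 157
= 0.8612 (dimensionless)

0.8612 (dimensionless)


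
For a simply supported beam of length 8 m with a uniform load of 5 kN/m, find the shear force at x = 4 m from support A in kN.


R_A = w * L / 2 = 5 * 8 / 2 = 20.0 kN
V(x) = R_A - w * x = 20.0 - 5 * 4
= 0.0 kN

0.0 kN


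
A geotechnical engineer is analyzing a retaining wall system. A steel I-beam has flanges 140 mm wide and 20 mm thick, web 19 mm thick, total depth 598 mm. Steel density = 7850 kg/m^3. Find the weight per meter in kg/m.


A_flanges = 2 * 140 * 20 = 5600 mm^2
A_web = (598 - 2 * 20) * 19 = 10602 mm^2
A_total = 5600 + 10602 = 16202 mm^2 = 0.016202 m^2
Weight = rho * A = 7850 * 0.016202 = 127.1857 kg/m

127.1857 kg/m


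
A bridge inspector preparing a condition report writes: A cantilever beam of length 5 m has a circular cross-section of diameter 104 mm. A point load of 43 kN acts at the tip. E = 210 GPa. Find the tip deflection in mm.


I = pi * d^4 / 64 = pi * 104^4 / 64 = 5742529.78 mm^4
L = 5000.0 mm, P = 43000.0 N, E = 210000.0 MPa
delta = P * L^3 / (3 * E * I)
= 43000.0 * 5000.0^3 / (3 * 210000.0 * 5742529.78)
= 1485.7121 mm

1485.7121 mm


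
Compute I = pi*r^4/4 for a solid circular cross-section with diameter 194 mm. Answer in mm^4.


r = d / 2 = 194 / 2 = 97.0 mm
I = pi * r^4 / 4 = pi * 97.0^4 / 4
= 69530734.7 mm^4

69530734.7 mm^4


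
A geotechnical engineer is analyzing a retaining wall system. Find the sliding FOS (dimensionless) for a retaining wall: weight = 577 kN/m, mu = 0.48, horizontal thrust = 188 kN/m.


Resisting force = mu * W = 0.48 * 577 = 276.96 kN/m
FOS = Resisting / Driving = 276.96 / 188
= 1.4732 (dimensionless)

1.4732 (dimensionless)


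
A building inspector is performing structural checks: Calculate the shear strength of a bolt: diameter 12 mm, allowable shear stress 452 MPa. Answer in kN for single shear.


A = pi * d^2 / 4 = pi * 12^2 / 4 = 113.0973 mm^2
V = f_v * A / 1000 = 452 * 113.0973 / 1000
= 51.12 kN

51.12 kN


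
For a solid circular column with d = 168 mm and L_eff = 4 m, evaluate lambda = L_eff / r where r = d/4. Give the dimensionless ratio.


Radius of gyration r = d / 4 = 168 / 4 = 42.0 mm
L_eff = 4000.0 mm
Slenderness ratio = L / r = 4000.0 / 42.0 = 95.24 (dimensionless)

95.24 (dimensionless)


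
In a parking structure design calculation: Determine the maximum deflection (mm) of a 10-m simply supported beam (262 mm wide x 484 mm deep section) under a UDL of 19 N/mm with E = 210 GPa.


I = 262 * 484^3 / 12 = 2475461237.33 mm^4
L = 10000.0 mm, w = 19 N/mm, E = 210000.0 MPa
delta = 5 * w * L^4 / (384 * E * I)
= 5 * 19 * 10000.0^4 / (384 * 210000.0 * 2475461237.33)
= 4.759 mm

4.759 mm


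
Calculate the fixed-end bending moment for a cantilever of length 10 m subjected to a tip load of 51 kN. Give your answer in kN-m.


For a cantilever with a point load at the free end:
M_max = P * L = 51 * 10 = 510 kN-m

510 kN-m


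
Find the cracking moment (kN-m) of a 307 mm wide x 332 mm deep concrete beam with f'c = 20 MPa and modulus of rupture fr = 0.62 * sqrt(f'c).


fr = 0.62 * sqrt(20) = 0.62 * 4.4721 = 2.7727 MPa
I = 307 * 332^3 / 12 = 936205914.67 mm^4
y_t = 166.0 mm
M_cr = fr * I / y_t = 2.7727 * 936205914.67 / 166.0 N-mm
= 15.6376 kN-m

15.6376 kN-m


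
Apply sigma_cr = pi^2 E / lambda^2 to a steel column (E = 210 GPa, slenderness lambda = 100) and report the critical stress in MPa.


sigma_cr = pi^2 * E / lambda^2
= 9.8696 * 210000.0 / 100^2
= 9.8696 * 210000.0 / 10000
= 207.2617 MPa

207.2617 MPa


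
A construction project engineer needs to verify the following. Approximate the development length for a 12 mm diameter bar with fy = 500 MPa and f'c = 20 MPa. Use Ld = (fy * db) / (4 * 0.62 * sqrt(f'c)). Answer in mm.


Ld = (fy * db) / (4 * 0.62 * sqrt(f'c))
= (500 * 12) / (4 * 0.62 * sqrt(20))
= 6000 / 11.0909
= 540.98 mm

540.98 mm


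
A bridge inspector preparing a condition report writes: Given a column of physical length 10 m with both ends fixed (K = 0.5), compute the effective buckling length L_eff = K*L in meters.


L_eff = K * L
= 0.5 * 10
= 5.0 m

5.0 m


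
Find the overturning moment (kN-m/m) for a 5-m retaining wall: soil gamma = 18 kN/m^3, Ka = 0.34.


Pa = 0.5 * Ka * gamma * H^2
= 0.5 * 0.34 * 18 * 5^2
= 76.5 kN/m
Arm = H / 3 = 5 / 3 = 1.6667 m
Mo = Pa * arm = Pa * H / 3 = 76.5 * 5 / 3 = 127.5 kN-m/m

127.5 kN-m/m


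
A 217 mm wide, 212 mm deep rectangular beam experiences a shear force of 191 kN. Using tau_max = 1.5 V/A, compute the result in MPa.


A = b * h = 217 * 212 = 46004 mm^2
V = 191 kN = 191000.0 N
tau_max = 1.5 * V / A = 1.5 * 191000.0 / 46004
= 6.2277 MPa

6.2277 MPa


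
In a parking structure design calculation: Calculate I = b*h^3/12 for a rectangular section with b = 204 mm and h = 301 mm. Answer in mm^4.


I = b * h^3 / 12
= 204 * 301^3 / 12
= 204 * 27270901 / 12
= 463605317.0 mm^4

463605317.0 mm^4


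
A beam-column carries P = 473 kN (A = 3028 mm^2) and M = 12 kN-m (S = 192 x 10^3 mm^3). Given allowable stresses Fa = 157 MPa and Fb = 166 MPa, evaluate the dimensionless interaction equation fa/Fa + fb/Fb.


f_a = P / A = 473000.0 / 3028 = 156.2087 MPa
f_b = M / S = 12000000.0 / 192000.0 = 62.5 MPa
Ratio = f_a / Fa + f_b / Fb
= 156.2087 / 157 + 62.5 / 166
= 1.3715 (dimensionless)

1.3715 (dimensionless)


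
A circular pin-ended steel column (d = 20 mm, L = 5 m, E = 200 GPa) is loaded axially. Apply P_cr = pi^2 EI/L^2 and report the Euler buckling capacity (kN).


I = pi * d^4 / 64 = 7853.98 mm^4
L = 5000.0 mm
P_cr = pi^2 * E * I / L^2
= 9.8696 * 200000.0 * 7853.98 / 5000.0^2
= 620.13 N = 0.6201 kN

0.6201 kN


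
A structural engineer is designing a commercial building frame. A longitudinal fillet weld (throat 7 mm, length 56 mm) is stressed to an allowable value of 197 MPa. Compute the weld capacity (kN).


Strength = throat * length * allowable stress
= 7 * 56 * 197 N
= 77224 N
= 77.22 kN

77.22 kN


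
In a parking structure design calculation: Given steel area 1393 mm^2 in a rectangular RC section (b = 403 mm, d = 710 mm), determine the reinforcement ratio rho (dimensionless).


rho = As / (b * d)
= 1393 / (403 * 710)
= 1393 / 286130
= 0.004868 (dimensionless)

0.004868 (dimensionless)


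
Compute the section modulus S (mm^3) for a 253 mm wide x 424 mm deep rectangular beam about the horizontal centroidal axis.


S = b * h^2 / 6
= 253 * 424^2 / 6
= 253 * 179776 / 6
= 7580554.67 mm^3

7580554.67 mm^3


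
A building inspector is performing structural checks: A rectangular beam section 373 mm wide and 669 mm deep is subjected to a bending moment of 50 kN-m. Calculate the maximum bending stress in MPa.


I = b * h^3 / 12 = 373 * 669^3 / 12 = 9306919104.75 mm^4
y = h / 2 = 669 / 2 = 334.5 mm
M = 50 kN-m = 50000000.0 N-mm
sigma = M * y / I = 50000000.0 * 334.5 / 9306919104.75
= 1.8 MPa

1.8 MPa


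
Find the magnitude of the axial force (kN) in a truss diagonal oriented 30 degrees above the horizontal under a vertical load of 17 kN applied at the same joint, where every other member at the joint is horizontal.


At the joint, only the diagonal has a vertical component, so vertical equilibrium gives:
F * sin(30) = 17
F = 17 / sin(30)
= 17 / 0.5
= 34.0 kN

34.0 kN


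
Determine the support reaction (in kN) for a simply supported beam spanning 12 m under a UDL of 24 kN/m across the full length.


Total load = w * L = 24 * 12 = 288 kN
By symmetry, each reaction R = total / 2 = 288 / 2 = 144.0 kN

144.0 kN


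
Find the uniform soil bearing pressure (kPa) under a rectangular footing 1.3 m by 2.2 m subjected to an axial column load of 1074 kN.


A = 1.3 * 2.2 = 2.86 m^2
q = P / A = 1074 / 2.86
= 375.5245 kPa

375.5245 kPa


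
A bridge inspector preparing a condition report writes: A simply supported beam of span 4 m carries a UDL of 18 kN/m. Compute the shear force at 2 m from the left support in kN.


R_A = w * L / 2 = 18 * 4 / 2 = 36.0 kN
V(x) = R_A - w * x = 36.0 - 18 * 2
= 0.0 kN

0.0 kN


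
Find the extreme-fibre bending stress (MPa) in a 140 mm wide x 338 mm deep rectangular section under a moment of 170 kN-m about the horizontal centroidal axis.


I = b * h^3 / 12 = 140 * 338^3 / 12 = 450502173.33 mm^4
y = h / 2 = 338 / 2 = 169.0 mm
M = 170 kN-m = 170000000.0 N-mm
sigma = M * y / I = 170000000.0 * 169.0 / 450502173.33
= 63.77 MPa

63.77 MPa


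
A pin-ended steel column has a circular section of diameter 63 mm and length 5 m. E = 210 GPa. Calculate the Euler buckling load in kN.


I = pi * d^4 / 64 = 773271.66 mm^4
L = 5000.0 mm
P_cr = pi^2 * E * I / L^2
= 9.8696 * 210000.0 * 773271.66 / 5000.0^2
= 64107.84 N = 64.1078 kN

64.1078 kN


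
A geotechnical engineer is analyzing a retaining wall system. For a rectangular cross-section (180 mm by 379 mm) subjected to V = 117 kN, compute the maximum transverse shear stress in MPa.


A = b * h = 180 * 379 = 68220 mm^2
V = 117 kN = 117000.0 N
tau_max = 1.5 * V / A = 1.5 * 117000.0 / 68220
= 2.5726 MPa

2.5726 MPa


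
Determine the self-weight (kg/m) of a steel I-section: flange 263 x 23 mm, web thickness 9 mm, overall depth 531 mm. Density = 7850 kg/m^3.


A_flanges = 2 * 263 * 23 = 12098 mm^2
A_web = (531 - 2 * 23) * 9 = 4365 mm^2
A_total = 12098 + 4365 = 16463 mm^2 = 0.016463 m^2
Weight = rho * A = 7850 * 0.016463 = 129.2346 kg/m

129.2346 kg/m


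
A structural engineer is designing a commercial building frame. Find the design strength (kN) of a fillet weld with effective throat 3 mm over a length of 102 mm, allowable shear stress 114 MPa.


Strength = throat * length * allowable stress
= 3 * 102 * 114 N
= 34884 N
= 34.88 kN

34.88 kN


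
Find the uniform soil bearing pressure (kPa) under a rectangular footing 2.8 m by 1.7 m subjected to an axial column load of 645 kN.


A = 2.8 * 1.7 = 4.76 m^2
q = P / A = 645 / 4.76
= 135.5042 kPa

135.5042 kPa


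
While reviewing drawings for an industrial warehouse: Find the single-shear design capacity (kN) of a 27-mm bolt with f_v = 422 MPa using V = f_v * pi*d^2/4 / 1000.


A = pi * d^2 / 4 = pi * 27^2 / 4 = 572.5553 mm^2
V = f_v * A / 1000 = 422 * 572.5553 / 1000
= 241.6183 kN

241.6183 kN


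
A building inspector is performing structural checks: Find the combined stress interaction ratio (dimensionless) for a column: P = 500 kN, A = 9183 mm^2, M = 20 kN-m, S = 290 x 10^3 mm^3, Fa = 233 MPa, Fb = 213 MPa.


f_a = P / A = 500000.0 / 9183 = 54.4484 MPa
f_b = M / S = 20000000.0 / 290000.0 = 68.9655 MPa
Ratio = f_a / Fa + f_b / Fb
= 54.4484 / 233 + 68.9655 / 213
= 0.5575 (dimensionless)

0.5575 (dimensionless)


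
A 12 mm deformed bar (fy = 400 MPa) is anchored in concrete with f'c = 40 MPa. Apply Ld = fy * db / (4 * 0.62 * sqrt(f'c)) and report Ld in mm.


Ld = (fy * db) / (4 * 0.62 * sqrt(f'c))
= (400 * 12) / (4 * 0.62 * sqrt(40))
= 4800 / 15.6849
= 306.03 mm

306.03 mm


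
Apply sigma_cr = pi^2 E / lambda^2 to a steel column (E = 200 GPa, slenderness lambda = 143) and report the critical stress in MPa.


sigma_cr = pi^2 * E / lambda^2
= 9.8696 * 200000.0 / 143^2
= 9.8696 * 200000.0 / 20449
= 96.529 MPa

96.529 MPa


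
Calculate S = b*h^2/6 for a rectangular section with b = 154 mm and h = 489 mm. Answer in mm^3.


S = b * h^2 / 6
= 154 * 489^2 / 6
= 154 * 239121 / 6
= 6137439.0 mm^3

6137439.0 mm^3


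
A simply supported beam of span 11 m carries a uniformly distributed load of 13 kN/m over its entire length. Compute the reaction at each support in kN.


Total load = w * L = 13 * 11 = 143 kN
By symmetry, each reaction R = total / 2 = 143 / 2 = 71.5 kN

71.5 kN


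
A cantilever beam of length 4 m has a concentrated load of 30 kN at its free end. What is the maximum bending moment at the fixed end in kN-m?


For a cantilever with a point load at the free end:
M_max = P * L = 30 * 4 = 120 kN-m

120 kN-m


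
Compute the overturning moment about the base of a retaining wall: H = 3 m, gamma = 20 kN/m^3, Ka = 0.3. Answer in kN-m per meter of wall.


Pa = 0.5 * Ka * gamma * H^2
= 0.5 * 0.3 * 20 * 3^2
= 27.0 kN/m
Arm = H / 3 = 3 / 3 = 1.0 m
Mo = Pa * arm = Pa * H / 3 = 27.0 * 3 / 3 = 27.0 kN-m/m

27.0 kN-m/m


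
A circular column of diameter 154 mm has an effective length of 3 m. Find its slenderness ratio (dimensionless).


Radius of gyration r = d / 4 = 154 / 4 = 38.5 mm
L_eff = 3000.0 mm
Slenderness ratio = L / r = 3000.0 / 38.5 = 77.92 (dimensionless)

77.92 (dimensionless)


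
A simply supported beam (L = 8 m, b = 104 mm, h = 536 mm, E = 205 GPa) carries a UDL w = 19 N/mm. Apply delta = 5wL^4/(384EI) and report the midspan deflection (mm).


I = 104 * 536^3 / 12 = 1334585685.33 mm^4
L = 8000.0 mm, w = 19 N/mm, E = 205000.0 MPa
delta = 5 * w * L^4 / (384 * E * I)
= 5 * 19 * 8000.0^4 / (384 * 205000.0 * 1334585685.33)
= 3.7038 mm

3.7038 mm


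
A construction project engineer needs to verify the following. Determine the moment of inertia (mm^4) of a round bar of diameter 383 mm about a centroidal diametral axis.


r = d / 2 = 383 / 2 = 191.5 mm
I = pi * r^4 / 4 = pi * 191.5^4 / 4
= 1056245798.85 mm^4

1056245798.85 mm^4


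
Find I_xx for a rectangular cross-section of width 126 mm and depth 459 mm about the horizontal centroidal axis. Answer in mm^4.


I = b * h^3 / 12
= 126 * 459^3 / 12
= 126 * 96702579 / 12
= 1015377079.5 mm^4

1015377079.5 mm^4


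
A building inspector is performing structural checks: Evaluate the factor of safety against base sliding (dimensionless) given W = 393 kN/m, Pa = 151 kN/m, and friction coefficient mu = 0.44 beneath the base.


Resisting force = mu * W = 0.44 * 393 = 172.92 kN/m
FOS = Resisting / Driving = 172.92 / 151
= 1.1452 (dimensionless)

1.1452 (dimensionless)


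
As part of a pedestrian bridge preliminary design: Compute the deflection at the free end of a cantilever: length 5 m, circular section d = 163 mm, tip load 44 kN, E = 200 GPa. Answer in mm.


I = pi * d^4 / 64 = pi * 163^4 / 64 = 34651362.54 mm^4
L = 5000.0 mm, P = 44000.0 N, E = 200000.0 MPa
delta = P * L^3 / (3 * E * I)
= 44000.0 * 5000.0^3 / (3 * 200000.0 * 34651362.54)
= 264.5399 mm

264.5399 mm


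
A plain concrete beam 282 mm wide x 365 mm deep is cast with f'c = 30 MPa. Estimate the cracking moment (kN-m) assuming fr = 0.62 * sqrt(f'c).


fr = 0.62 * sqrt(30) = 0.62 * 5.4772 = 3.3959 MPa
I = 282 * 365^3 / 12 = 1142737437.5 mm^4
y_t = 182.5 mm
M_cr = fr * I / y_t = 3.3959 * 1142737437.5 / 182.5 N-mm
= 21.2636 kN-m

21.2636 kN-m


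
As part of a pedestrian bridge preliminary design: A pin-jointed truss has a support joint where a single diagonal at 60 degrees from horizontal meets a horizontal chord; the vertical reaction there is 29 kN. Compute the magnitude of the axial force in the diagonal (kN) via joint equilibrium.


At the joint, only the diagonal has a vertical component, so vertical equilibrium gives:
F * sin(60) = 29
F = 29 / sin(60)
= 29 / 0.866025
= 33.49 kN

33.49 kN


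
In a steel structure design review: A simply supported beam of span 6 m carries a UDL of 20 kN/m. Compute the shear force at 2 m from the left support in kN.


R_A = w * L / 2 = 20 * 6 / 2 = 60.0 kN
V(x) = R_A - w * x = 60.0 - 20 * 2
= 20.0 kN

20.0 kN


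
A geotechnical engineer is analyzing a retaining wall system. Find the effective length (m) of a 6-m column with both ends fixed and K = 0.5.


L_eff = K * L
= 0.5 * 6
= 3.0 m

3.0 m


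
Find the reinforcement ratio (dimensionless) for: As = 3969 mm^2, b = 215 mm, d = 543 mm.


rho = As / (b * d)
= 3969 / (215 * 543)
= 3969 / 116745
= 0.033997 (dimensionless)

0.033997 (dimensionless)


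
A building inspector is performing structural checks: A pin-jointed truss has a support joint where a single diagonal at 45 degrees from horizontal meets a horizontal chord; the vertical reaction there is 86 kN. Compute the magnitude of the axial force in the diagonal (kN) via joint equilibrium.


At the joint, only the diagonal has a vertical component, so vertical equilibrium gives:
F * sin(45) = 86
F = 86 / sin(45)
= 86 / 0.707107
= 121.62 kN

121.62 kN


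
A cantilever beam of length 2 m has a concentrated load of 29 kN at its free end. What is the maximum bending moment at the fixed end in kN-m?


For a cantilever with a point load at the free end:
M_max = P * L = 29 * 2 = 58 kN-m

58 kN-m


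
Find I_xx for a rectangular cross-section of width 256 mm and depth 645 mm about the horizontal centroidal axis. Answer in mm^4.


I = b * h^3 / 12
= 256 * 645^3 / 12
= 256 * 268336125 / 12
= 5724504000.0 mm^4

5724504000.0 mm^4
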